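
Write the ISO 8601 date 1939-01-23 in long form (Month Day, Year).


ISO 1939-01-23 parses as year=1939, month=01, day=23
Month 1 -> January

January 23, 1939


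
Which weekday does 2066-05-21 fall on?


Date: May 21, 2066
Anchor: Jan 1, 2066. With p = 2066 - 1 = 2065: (p + p//4 - p//100 + p//400) mod 7 = (2065 + 516 - 20 + 5) mod 7 = 2566 mod 7 = 4 -> Friday (Mon=0 ... Sun=6)
Days before May (Jan-Apr): 120; offset = 120 + 21 - 1 = 140
Weekday index = (4 + 140) mod 7 = 4

Day of the week: Friday


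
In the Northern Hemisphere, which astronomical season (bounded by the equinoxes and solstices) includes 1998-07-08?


Date: July 8
Astronomical Summer (approx.; exact equinox/solstice day varies by year): June 21 to September 21
July 8 falls within the Summer window

Summer


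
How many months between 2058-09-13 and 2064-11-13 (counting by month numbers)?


From September 2058 to November 2064
6 years * 12 = 72 months, plus 2 months = 74

74 months


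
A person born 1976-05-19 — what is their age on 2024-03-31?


Birth: 1976-05-19
Reference: 2024-03-31
Year difference: 2024 - 1976 = 48
Birthday not yet reached in 2024, subtract 1

47 years old


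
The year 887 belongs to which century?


Century = (year - 1) // 100 + 1
= (887 - 1) // 100 + 1
= 886 // 100 + 1
= 8 + 1

9th century


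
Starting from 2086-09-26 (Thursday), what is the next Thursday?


Current: Thursday
Target: Thursday
Days ahead: 7

Next Thursday: 2086-10-03


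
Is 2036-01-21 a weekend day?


Anchor: Jan 1, 2036. With p = 2036 - 1 = 2035: (p + p//4 - p//100 + p//400) mod 7 = (2035 + 508 - 20 + 5) mod 7 = 2528 mod 7 = 1 -> Tuesday (Mon=0 ... Sun=6)
Day of year: 21; offset = 20
Weekday index = (1 + 20) mod 7 = 0 -> Monday
Weekend days: Saturday, Sunday

No


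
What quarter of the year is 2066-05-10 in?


Month: May (month 5)
Q1: Jan-Mar, Q2: Apr-Jun, Q3: Jul-Sep, Q4: Oct-Dec

Q2


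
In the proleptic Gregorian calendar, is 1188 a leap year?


Gregorian leap year rule: divisible by 4, but not by 100, unless also by 400.
1188 is divisible by 4 but not 100 -> leap year

Yes


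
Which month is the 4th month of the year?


Month 4 of 12

April


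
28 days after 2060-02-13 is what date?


Start: 2060-02-13, add 28 days
February 2060 has 29 days: 29 - 13 = 16 days to February 29 -> 12 left
March 2060: 12 <= 31 -> lands on March 12

Result: 2060-03-12


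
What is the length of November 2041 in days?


November 2041

30 days


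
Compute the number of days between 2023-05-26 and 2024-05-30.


From 2023-05-26 to 2024-05-30
2023-05-26: days before May = 31 + 28 + 31 + 30 = 120 (2023 is not a leap year); day of year = 120 + 26 = 146
2024-05-30: days before May = 31 + 29 + 31 + 30 = 121 (2024 is a leap year); day of year = 121 + 30 = 151
Rest of 2023: 365 - 146 = 219
Total = 219 + 151 = 370

370 days


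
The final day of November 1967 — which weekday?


November 1967 has 30 days
Anchor: Jan 1, 1967. With p = 1967 - 1 = 1966: (p + p//4 - p//100 + p//400) mod 7 = (1966 + 491 - 19 + 4) mod 7 = 2442 mod 7 = 6 -> Sunday (Mon=0 ... Sun=6)
Days before November (Jan-Oct): 304; November 1 index = (6 + 304) mod 7 = 2 -> Wednesday
Last day offset: 30 - 1 = 29 days
Weekday index = (2 + 29) mod 7 = 3

Thursday, November 30


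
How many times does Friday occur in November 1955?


November 1955 has 30 days
Anchor: Jan 1, 1955. With p = 1955 - 1 = 1954: (p + p//4 - p//100 + p//400) mod 7 = (1954 + 488 - 19 + 4) mod 7 = 2427 mod 7 = 5 -> Saturday (Mon=0 ... Sun=6)
Days before November (Jan-Oct): 304; November 1 index = (5 + 304) mod 7 = 1 -> Tuesday
First Friday is November 4
Fridays: 4, 11, 18, 25

4 Fridays


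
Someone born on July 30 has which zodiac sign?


Date: July 30
Conventional tropical zodiac dates: Leo from July 23 onward; Virgo starts August 23
July 30 falls within the Leo range

Leo


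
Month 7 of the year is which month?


Month 7 of 12

July


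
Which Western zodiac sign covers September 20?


Date: September 20
Conventional tropical zodiac dates: Virgo from August 23 onward; Libra starts September 23
September 20 falls within the Virgo range

Virgo


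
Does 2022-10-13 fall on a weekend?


Anchor: Jan 1, 2022. With p = 2022 - 1 = 2021: (p + p//4 - p//100 + p//400) mod 7 = (2021 + 505 - 20 + 5) mod 7 = 2511 mod 7 = 5 -> Saturday (Mon=0 ... Sun=6)
Day of year: 286; offset = 285
Weekday index = (5 + 285) mod 7 = 3 -> Thursday
Weekend days: Saturday, Sunday

No


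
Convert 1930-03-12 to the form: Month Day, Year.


ISO 1930-03-12 parses as year=1930, month=03, day=12
Month 3 -> March

March 12, 1930


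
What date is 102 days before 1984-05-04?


Start: 1984-05-04, subtract 102 days
Back 4 days from May 4 reaches April 30, 1984 -> 98 left
April 1984 has 30 days -> back to March 31, 1984 -> 68 left
March 1984 has 31 days -> back to February 29, 1984 -> 37 left
February 1984 has 29 days -> back to January 31, 1984 -> 8 left
January 1984: 31 - 8 = 23 -> lands on January 23

Result: 1984-01-23


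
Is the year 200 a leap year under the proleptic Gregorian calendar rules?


Gregorian leap year rule: divisible by 4, but not by 100, unless also by 400.
200 is divisible by 100 but not 400 -> not a leap year

No


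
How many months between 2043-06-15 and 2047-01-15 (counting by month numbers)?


From June 2043 to January 2047
4 years * 12 = 48 months, minus 5 months = 43

43 months


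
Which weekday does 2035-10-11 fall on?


Date: October 11, 2035
Anchor: Jan 1, 2035. With p = 2035 - 1 = 2034: (p + p//4 - p//100 + p//400) mod 7 = (2034 + 508 - 20 + 5) mod 7 = 2527 mod 7 = 0 -> Monday (Mon=0 ... Sun=6)
Days before October (Jan-Sep): 273; offset = 273 + 11 - 1 = 283
Weekday index = (0 + 283) mod 7 = 3

Day of the week: Thursday


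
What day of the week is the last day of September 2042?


September 2042 has 30 days
Anchor: Jan 1, 2042. With p = 2042 - 1 = 2041: (p + p//4 - p//100 + p//400) mod 7 = (2041 + 510 - 20 + 5) mod 7 = 2536 mod 7 = 2 -> Wednesday (Mon=0 ... Sun=6)
Days before September (Jan-Aug): 243; September 1 index = (2 + 243) mod 7 = 0 -> Monday
Last day offset: 30 - 1 = 29 days
Weekday index = (0 + 29) mod 7 = 1

Tuesday, September 30


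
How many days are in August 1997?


August 1997

31 days


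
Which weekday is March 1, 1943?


Target: March 1, 1943
Anchor: Jan 1, 1943. With p = 1943 - 1 = 1942: (p + p//4 - p//100 + p//400) mod 7 = (1942 + 485 - 19 + 4) mod 7 = 2412 mod 7 = 4 -> Friday (Mon=0 ... Sun=6)
Days before March (Jan-Feb): 59 days
Weekday index = (4 + 59) mod 7 = 0

Monday


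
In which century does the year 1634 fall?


Century = (year - 1) // 100 + 1
= (1634 - 1) // 100 + 1
= 1633 // 100 + 1
= 16 + 1

17th century


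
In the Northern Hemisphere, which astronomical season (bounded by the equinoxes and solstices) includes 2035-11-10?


Date: November 10
Astronomical Autumn (approx.; exact equinox/solstice day varies by year): September 22 to December 20
November 10 falls within the Autumn window

Autumn


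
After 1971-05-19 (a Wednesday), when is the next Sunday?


Current: Wednesday
Target: Sunday
Days ahead: 4

Next Sunday: 1971-05-23


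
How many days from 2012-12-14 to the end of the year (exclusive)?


Day of year: 349 of 366
Remaining = 366 - 349

17 days


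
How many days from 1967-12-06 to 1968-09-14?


From 1967-12-06 to 1968-09-14
1967-12-06: days before December = 31 + 28 + 31 + 30 + 31 + 30 + 31 + 31 + 30 + 31 + 30 = 334 (1967 is not a leap year); day of year = 334 + 6 = 340
1968-09-14: days before September = 31 + 29 + 31 + 30 + 31 + 30 + 31 + 31 = 244 (1968 is a leap year); day of year = 244 + 14 = 258
Rest of 1967: 365 - 340 = 25
Total = 25 + 258 = 283

283 days


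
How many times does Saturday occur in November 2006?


November 2006 has 30 days
Anchor: Jan 1, 2006. With p = 2006 - 1 = 2005: (p + p//4 - p//100 + p//400) mod 7 = (2005 + 501 - 20 + 5) mod 7 = 2491 mod 7 = 6 -> Sunday (Mon=0 ... Sun=6)
Days before November (Jan-Oct): 304; November 1 index = (6 + 304) mod 7 = 2 -> Wednesday
First Saturday is November 4
Saturdays: 4, 11, 18, 25

4 Saturdays


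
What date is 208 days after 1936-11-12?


Start: 1936-11-12, add 208 days
November 1936 has 30 days: 30 - 12 = 18 days to November 30 -> 190 left
December 1936 has 31 days -> 159 left
January 1937 has 31 days -> 128 left
February 1937 has 28 days -> 100 left
March 1937 has 31 days -> 69 left
April 1937 has 30 days -> 39 left
May 1937 has 31 days -> 8 left
June 1937: 8 <= 30 -> lands on June 8

Result: 1937-06-08


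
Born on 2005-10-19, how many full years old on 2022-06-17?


Birth: 2005-10-19
Reference: 2022-06-17
Year difference: 2022 - 2005 = 17
Birthday not yet reached in 2022, subtract 1

16 years old


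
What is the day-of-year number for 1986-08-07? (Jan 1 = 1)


Date: August 7, 1986
Days in months 1 through 7: 212
Plus 7 days in August

Day of year: 219


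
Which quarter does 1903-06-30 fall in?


Month: June (month 6)
Q1: Jan-Mar, Q2: Apr-Jun, Q3: Jul-Sep, Q4: Oct-Dec

Q2


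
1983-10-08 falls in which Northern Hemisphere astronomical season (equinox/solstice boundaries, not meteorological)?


Date: October 8
Astronomical Autumn (approx.; exact equinox/solstice day varies by year): September 22 to December 20
October 8 falls within the Autumn window

Autumn


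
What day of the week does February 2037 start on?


Target: February 1, 2037
Anchor: Jan 1, 2037. With p = 2037 - 1 = 2036: (p + p//4 - p//100 + p//400) mod 7 = (2036 + 509 - 20 + 5) mod 7 = 2530 mod 7 = 3 -> Thursday (Mon=0 ... Sun=6)
Days before February (Jan): 31 days
Weekday index = (3 + 31) mod 7 = 6

Sunday


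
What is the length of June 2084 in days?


June 2084

30 days


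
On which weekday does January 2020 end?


January 2020 has 31 days
Anchor: Jan 1, 2020. With p = 2020 - 1 = 2019: (p + p//4 - p//100 + p//400) mod 7 = (2019 + 504 - 20 + 5) mod 7 = 2508 mod 7 = 2 -> Wednesday (Mon=0 ... Sun=6)
January 1 is the anchor itself -> Wednesday
Last day offset: 31 - 1 = 30 days
Weekday index = (2 + 30) mod 7 = 4

Friday, January 31


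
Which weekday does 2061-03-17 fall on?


Date: March 17, 2061
Anchor: Jan 1, 2061. With p = 2061 - 1 = 2060: (p + p//4 - p//100 + p//400) mod 7 = (2060 + 515 - 20 + 5) mod 7 = 2560 mod 7 = 5 -> Saturday (Mon=0 ... Sun=6)
Days before March (Jan-Feb): 59; offset = 59 + 17 - 1 = 75
Weekday index = (5 + 75) mod 7 = 3

Day of the week: Thursday


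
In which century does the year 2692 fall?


Century = (year - 1) // 100 + 1
= (2692 - 1) // 100 + 1
= 2691 // 100 + 1
= 26 + 1

27th century


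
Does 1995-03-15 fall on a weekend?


Anchor: Jan 1, 1995. With p = 1995 - 1 = 1994: (p + p//4 - p//100 + p//400) mod 7 = (1994 + 498 - 19 + 4) mod 7 = 2477 mod 7 = 6 -> Sunday (Mon=0 ... Sun=6)
Day of year: 74; offset = 73
Weekday index = (6 + 73) mod 7 = 2 -> Wednesday
Weekend days: Saturday, Sunday

No


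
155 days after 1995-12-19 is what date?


Start: 1995-12-19, add 155 days
December 1995 has 31 days: 31 - 19 = 12 days to December 31 -> 143 left
January 1996 has 31 days -> 112 left
February 1996 has 29 days -> 83 left
March 1996 has 31 days -> 52 left
April 1996 has 30 days -> 22 left
May 1996: 22 <= 31 -> lands on May 22

Result: 1996-05-22


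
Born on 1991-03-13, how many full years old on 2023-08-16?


Birth: 1991-03-13
Reference: 2023-08-16
Year difference: 2023 - 1991 = 32

32 years old


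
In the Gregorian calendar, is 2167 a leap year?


Gregorian leap year rule: divisible by 4, but not by 100, unless also by 400.
2167 is not divisible by 4 -> not a leap year

No


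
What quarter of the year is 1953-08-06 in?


Month: August (month 8)
Q1: Jan-Mar, Q2: Apr-Jun, Q3: Jul-Sep, Q4: Oct-Dec

Q3


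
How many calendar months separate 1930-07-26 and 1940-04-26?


From July 1930 to April 1940
10 years * 12 = 120 months, minus 3 months = 117

117 months


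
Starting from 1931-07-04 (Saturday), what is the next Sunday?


Current: Saturday
Target: Sunday
Days ahead: 1

Next Sunday: 1931-07-05


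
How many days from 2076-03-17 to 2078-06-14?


From 2076-03-17 to 2078-06-14
2076-03-17: days before March = 31 + 29 = 60 (2076 is a leap year); day of year = 60 + 17 = 77
2078-06-14: days before June = 31 + 28 + 31 + 30 + 31 = 151 (2078 is not a leap year); day of year = 151 + 14 = 165
Rest of 2076: 366 - 77 = 289
Full years 2077 (365): 365
Total = 289 + 365 + 165 = 819

819 days


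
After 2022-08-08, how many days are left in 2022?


Day of year: 220 of 365
Remaining = 365 - 220

145 days


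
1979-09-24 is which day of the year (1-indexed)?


Date: September 24, 1979
Days in months 1 through 8: 243
Plus 24 days in September

Day of year: 267


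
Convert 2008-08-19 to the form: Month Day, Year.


ISO 2008-08-19 parses as year=2008, month=08, day=19
Month 8 -> August

August 19, 2008


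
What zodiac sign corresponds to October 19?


Date: October 19
Conventional tropical zodiac dates: Libra from September 23 onward; Scorpio starts October 23
October 19 falls within the Libra range

Libra


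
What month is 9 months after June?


June is month 6
6 + 9 = 15; wrap: 15 - 12 = 3

March


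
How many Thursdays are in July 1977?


July 1977 has 31 days
Anchor: Jan 1, 1977. With p = 1977 - 1 = 1976: (p + p//4 - p//100 + p//400) mod 7 = (1976 + 494 - 19 + 4) mod 7 = 2455 mod 7 = 5 -> Saturday (Mon=0 ... Sun=6)
Days before July (Jan-Jun): 181; July 1 index = (5 + 181) mod 7 = 4 -> Friday
First Thursday is July 7
Thursdays: 7, 14, 21, 28

4 Thursdays


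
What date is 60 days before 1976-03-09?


Start: 1976-03-09, subtract 60 days
Back 9 days from March 9 reaches February 29, 1976 -> 51 left
February 1976 has 29 days -> back to January 31, 1976 -> 22 left
January 1976: 31 - 22 = 9 -> lands on January 9

Result: 1976-01-09


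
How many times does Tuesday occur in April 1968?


April 1968 has 30 days
Anchor: Jan 1, 1968. With p = 1968 - 1 = 1967: (p + p//4 - p//100 + p//400) mod 7 = (1967 + 491 - 19 + 4) mod 7 = 2443 mod 7 = 0 -> Monday (Mon=0 ... Sun=6)
Days before April (Jan-Mar): 91; April 1 index = (0 + 91) mod 7 = 0 -> Monday
First Tuesday is April 2
Tuesdays: 2, 9, 16, 23, 30

5 Tuesdays


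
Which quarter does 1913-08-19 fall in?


Month: August (month 8)
Q1: Jan-Mar, Q2: Apr-Jun, Q3: Jul-Sep, Q4: Oct-Dec

Q3


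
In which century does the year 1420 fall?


Century = (year - 1) // 100 + 1
= (1420 - 1) // 100 + 1
= 1419 // 100 + 1
= 14 + 1

15th century


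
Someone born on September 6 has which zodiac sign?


Date: September 6
Conventional tropical zodiac dates: Virgo from August 23 onward; Libra starts September 23
September 6 falls within the Virgo range

Virgo


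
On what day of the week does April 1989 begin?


Target: April 1, 1989
Anchor: Jan 1, 1989. With p = 1989 - 1 = 1988: (p + p//4 - p//100 + p//400) mod 7 = (1988 + 497 - 19 + 4) mod 7 = 2470 mod 7 = 6 -> Sunday (Mon=0 ... Sun=6)
Days before April (Jan-Mar): 90 days
Weekday index = (6 + 90) mod 7 = 5

Saturday


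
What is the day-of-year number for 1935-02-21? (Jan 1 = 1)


Date: February 21, 1935
Days in months 1 through 1: 31
Plus 21 days in February

Day of year: 52


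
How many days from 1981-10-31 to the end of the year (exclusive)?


Day of year: 304 of 365
Remaining = 365 - 304

61 days


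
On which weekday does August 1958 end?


August 1958 has 31 days
Anchor: Jan 1, 1958. With p = 1958 - 1 = 1957: (p + p//4 - p//100 + p//400) mod 7 = (1957 + 489 - 19 + 4) mod 7 = 2431 mod 7 = 2 -> Wednesday (Mon=0 ... Sun=6)
Days before August (Jan-Jul): 212; August 1 index = (2 + 212) mod 7 = 4 -> Friday
Last day offset: 31 - 1 = 30 days
Weekday index = (4 + 30) mod 7 = 6

Sunday, August 31


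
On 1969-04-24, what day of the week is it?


Date: April 24, 1969
Anchor: Jan 1, 1969. With p = 1969 - 1 = 1968: (p + p//4 - p//100 + p//400) mod 7 = (1968 + 492 - 19 + 4) mod 7 = 2445 mod 7 = 2 -> Wednesday (Mon=0 ... Sun=6)
Days before April (Jan-Mar): 90; offset = 90 + 24 - 1 = 113
Weekday index = (2 + 113) mod 7 = 3

Day of the week: Thursday


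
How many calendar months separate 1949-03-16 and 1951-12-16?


From March 1949 to December 1951
2 years * 12 = 24 months, plus 9 months = 33

33 months


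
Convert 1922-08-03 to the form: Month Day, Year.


ISO 1922-08-03 parses as year=1922, month=08, day=03
Month 8 -> August

August 3, 1922


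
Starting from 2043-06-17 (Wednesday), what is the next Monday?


Current: Wednesday
Target: Monday
Days ahead: 5

Next Monday: 2043-06-22


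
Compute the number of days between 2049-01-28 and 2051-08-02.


From 2049-01-28 to 2051-08-02
2049-01-28: day of year = 28
2051-08-02: days before August = 31 + 28 + 31 + 30 + 31 + 30 + 31 = 212 (2051 is not a leap year); day of year = 212 + 2 = 214
Rest of 2049: 365 - 28 = 337
Full years 2050 (365): 365
Total = 337 + 365 + 214 = 916

916 days


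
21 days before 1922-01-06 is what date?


Start: 1922-01-06, subtract 21 days
Back 6 days from January 6 reaches December 31, 1921 -> 15 left
December 1921: 31 - 15 = 16 -> lands on December 16

Result: 1921-12-16


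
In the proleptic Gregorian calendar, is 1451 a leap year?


Gregorian leap year rule: divisible by 4, but not by 100, unless also by 400.
1451 is not divisible by 4 -> not a leap year

No


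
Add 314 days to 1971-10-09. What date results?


Start: 1971-10-09, add 314 days
October 1971 has 31 days: 31 - 9 = 22 days to October 31 -> 292 left
November 1971 has 30 days -> 262 left
December 1971 has 31 days -> 231 left
January 1972 has 31 days -> 200 left
February 1972 has 29 days -> 171 left
March 1972 has 31 days -> 140 left
April 1972 has 30 days -> 110 left
May 1972 has 31 days -> 79 left
June 1972 has 30 days -> 49 left
July 1972 has 31 days -> 18 left
August 1972: 18 <= 31 -> lands on August 18

Result: 1972-08-18


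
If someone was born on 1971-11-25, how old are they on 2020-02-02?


Birth: 1971-11-25
Reference: 2020-02-02
Year difference: 2020 - 1971 = 49
Birthday not yet reached in 2020, subtract 1

48 years old


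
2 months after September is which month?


September is month 9
9 + 2 = 11

November


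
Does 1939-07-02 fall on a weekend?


Anchor: Jan 1, 1939. With p = 1939 - 1 = 1938: (p + p//4 - p//100 + p//400) mod 7 = (1938 + 484 - 19 + 4) mod 7 = 2407 mod 7 = 6 -> Sunday (Mon=0 ... Sun=6)
Day of year: 183; offset = 182
Weekday index = (6 + 182) mod 7 = 6 -> Sunday
Weekend days: Saturday, Sunday

Yes


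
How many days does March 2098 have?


March 2098

31 days


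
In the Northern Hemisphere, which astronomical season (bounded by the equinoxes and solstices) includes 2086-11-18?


Date: November 18
Astronomical Autumn (approx.; exact equinox/solstice day varies by year): September 22 to December 20
November 18 falls within the Autumn window

Autumn


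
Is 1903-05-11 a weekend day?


Anchor: Jan 1, 1903. With p = 1903 - 1 = 1902: (p + p//4 - p//100 + p//400) mod 7 = (1902 + 475 - 19 + 4) mod 7 = 2362 mod 7 = 3 -> Thursday (Mon=0 ... Sun=6)
Day of year: 131; offset = 130
Weekday index = (3 + 130) mod 7 = 0 -> Monday
Weekend days: Saturday, Sunday

No


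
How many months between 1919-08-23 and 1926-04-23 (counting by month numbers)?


From August 1919 to April 1926
7 years * 12 = 84 months, minus 4 months = 80

80 months


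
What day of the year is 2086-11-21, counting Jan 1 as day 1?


Date: November 21, 2086
Days in months 1 through 10: 304
Plus 21 days in November

Day of year: 325


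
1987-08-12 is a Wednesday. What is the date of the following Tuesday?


Current: Wednesday
Target: Tuesday
Days ahead: 6

Next Tuesday: 1987-08-18


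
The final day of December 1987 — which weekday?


December 1987 has 31 days
Anchor: Jan 1, 1987. With p = 1987 - 1 = 1986: (p + p//4 - p//100 + p//400) mod 7 = (1986 + 496 - 19 + 4) mod 7 = 2467 mod 7 = 3 -> Thursday (Mon=0 ... Sun=6)
Days before December (Jan-Nov): 334; December 1 index = (3 + 334) mod 7 = 1 -> Tuesday
Last day offset: 31 - 1 = 30 days
Weekday index = (1 + 30) mod 7 = 3

Thursday, December 31


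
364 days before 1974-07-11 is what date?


Start: 1974-07-11, subtract 364 days
Back 11 days from July 11 reaches June 30, 1974 -> 353 left
June 1974 has 30 days -> back to May 31, 1974 -> 323 left
May 1974 has 31 days -> back to April 30, 1974 -> 292 left
April 1974 has 30 days -> back to March 31, 1974 -> 262 left
March 1974 has 31 days -> back to February 28, 1974 -> 231 left
February 1974 has 28 days -> back to January 31, 1974 -> 203 left
January 1974 has 31 days -> back to December 31, 1973 -> 172 left
December 1973 has 31 days -> back to November 30, 1973 -> 141 left
November 1973 has 30 days -> back to October 31, 1973 -> 111 left
October 1973 has 31 days -> back to September 30, 1973 -> 80 left
September 1973 has 30 days -> back to August 31, 1973 -> 50 left
August 1973 has 31 days -> back to July 31, 1973 -> 19 left
July 1973: 31 - 19 = 12 -> lands on July 12

Result: 1973-07-12


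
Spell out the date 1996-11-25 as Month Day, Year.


ISO 1996-11-25 parses as year=1996, month=11, day=25
Month 11 -> November

November 25, 1996


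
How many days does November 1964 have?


November 1964

30 days


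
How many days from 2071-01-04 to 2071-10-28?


From 2071-01-04 to 2071-10-28
2071-01-04: day of year = 4
2071-10-28: days before October = 31 + 28 + 31 + 30 + 31 + 30 + 31 + 31 + 30 = 273 (2071 is not a leap year); day of year = 273 + 28 = 301
Same year: 301 - 4 = 297

297 days


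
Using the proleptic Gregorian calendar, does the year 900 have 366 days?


Gregorian leap year rule: divisible by 4, but not by 100, unless also by 400.
900 is divisible by 100 but not 400 -> not a leap year

No


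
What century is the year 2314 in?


Century = (year - 1) // 100 + 1
= (2314 - 1) // 100 + 1
= 2313 // 100 + 1
= 23 + 1

24th century


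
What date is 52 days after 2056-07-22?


Start: 2056-07-22, add 52 days
July 2056 has 31 days: 31 - 22 = 9 days to July 31 -> 43 left
August 2056 has 31 days -> 12 left
September 2056: 12 <= 30 -> lands on September 12

Result: 2056-09-12


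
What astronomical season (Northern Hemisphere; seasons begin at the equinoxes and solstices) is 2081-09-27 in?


Date: September 27
Astronomical Autumn (approx.; exact equinox/solstice day varies by year): September 22 to December 20
September 27 falls within the Autumn window

Autumn


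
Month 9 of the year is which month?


Month 9 of 12

September


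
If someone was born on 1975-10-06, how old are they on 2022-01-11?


Birth: 1975-10-06
Reference: 2022-01-11
Year difference: 2022 - 1975 = 47
Birthday not yet reached in 2022, subtract 1

46 years old


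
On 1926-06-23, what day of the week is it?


Date: June 23, 1926
Anchor: Jan 1, 1926. With p = 1926 - 1 = 1925: (p + p//4 - p//100 + p//400) mod 7 = (1925 + 481 - 19 + 4) mod 7 = 2391 mod 7 = 4 -> Friday (Mon=0 ... Sun=6)
Days before June (Jan-May): 151; offset = 151 + 23 - 1 = 173
Weekday index = (4 + 173) mod 7 = 2

Day of the week: Wednesday


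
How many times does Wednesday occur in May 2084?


May 2084 has 31 days
Anchor: Jan 1, 2084. With p = 2084 - 1 = 2083: (p + p//4 - p//100 + p//400) mod 7 = (2083 + 520 - 20 + 5) mod 7 = 2588 mod 7 = 5 -> Saturday (Mon=0 ... Sun=6)
Days before May (Jan-Apr): 121; May 1 index = (5 + 121) mod 7 = 0 -> Monday
First Wednesday is May 3
Wednesdays: 3, 10, 17, 24, 31

5 Wednesdays


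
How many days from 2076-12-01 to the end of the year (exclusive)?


Day of year: 336 of 366
Remaining = 366 - 336

30 days


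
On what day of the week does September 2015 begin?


Target: September 1, 2015
Anchor: Jan 1, 2015. With p = 2015 - 1 = 2014: (p + p//4 - p//100 + p//400) mod 7 = (2014 + 503 - 20 + 5) mod 7 = 2502 mod 7 = 3 -> Thursday (Mon=0 ... Sun=6)
Days before September (Jan-Aug): 243 days
Weekday index = (3 + 243) mod 7 = 1

Tuesday


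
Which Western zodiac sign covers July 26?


Date: July 26
Conventional tropical zodiac dates: Leo from July 23 onward; Virgo starts August 23
July 26 falls within the Leo range

Leo


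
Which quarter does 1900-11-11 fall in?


Month: November (month 11)
Q1: Jan-Mar, Q2: Apr-Jun, Q3: Jul-Sep, Q4: Oct-Dec

Q4


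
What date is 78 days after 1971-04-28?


Start: 1971-04-28, add 78 days
April 1971 has 30 days: 30 - 28 = 2 days to April 30 -> 76 left
May 1971 has 31 days -> 45 left
June 1971 has 30 days -> 15 left
July 1971: 15 <= 31 -> lands on July 15

Result: 1971-07-15


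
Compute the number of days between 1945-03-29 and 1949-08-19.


From 1945-03-29 to 1949-08-19
1945-03-29: days before March = 31 + 28 = 59 (1945 is not a leap year); day of year = 59 + 29 = 88
1949-08-19: days before August = 31 + 28 + 31 + 30 + 31 + 30 + 31 = 212 (1949 is not a leap year); day of year = 212 + 19 = 231
Rest of 1945: 365 - 88 = 277
Full years 1946 (365), 1947 (365), 1948 (366): 1096
Total = 277 + 1096 + 231 = 1604

1604 days


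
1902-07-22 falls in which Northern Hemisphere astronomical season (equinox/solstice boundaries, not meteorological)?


Date: July 22
Astronomical Summer (approx.; exact equinox/solstice day varies by year): June 21 to September 21
July 22 falls within the Summer window

Summer


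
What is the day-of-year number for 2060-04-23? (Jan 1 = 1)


Date: April 23, 2060
Days in months 1 through 3: 91
Plus 23 days in April

Day of year: 114


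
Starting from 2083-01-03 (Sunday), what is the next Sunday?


Current: Sunday
Target: Sunday
Days ahead: 7

Next Sunday: 2083-01-10


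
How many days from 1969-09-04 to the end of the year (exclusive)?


Day of year: 247 of 365
Remaining = 365 - 247

118 days


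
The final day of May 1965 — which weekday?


May 1965 has 31 days
Anchor: Jan 1, 1965. With p = 1965 - 1 = 1964: (p + p//4 - p//100 + p//400) mod 7 = (1964 + 491 - 19 + 4) mod 7 = 2440 mod 7 = 4 -> Friday (Mon=0 ... Sun=6)
Days before May (Jan-Apr): 120; May 1 index = (4 + 120) mod 7 = 5 -> Saturday
Last day offset: 31 - 1 = 30 days
Weekday index = (5 + 30) mod 7 = 0

Monday, May 31


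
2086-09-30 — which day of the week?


Date: September 30, 2086
Anchor: Jan 1, 2086. With p = 2086 - 1 = 2085: (p + p//4 - p//100 + p//400) mod 7 = (2085 + 521 - 20 + 5) mod 7 = 2591 mod 7 = 1 -> Tuesday (Mon=0 ... Sun=6)
Days before September (Jan-Aug): 243; offset = 243 + 30 - 1 = 272
Weekday index = (1 + 272) mod 7 = 0

Day of the week: Monday


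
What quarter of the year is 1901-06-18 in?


Month: June (month 6)
Q1: Jan-Mar, Q2: Apr-Jun, Q3: Jul-Sep, Q4: Oct-Dec

Q2


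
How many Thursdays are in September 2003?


September 2003 has 30 days
Anchor: Jan 1, 2003. With p = 2003 - 1 = 2002: (p + p//4 - p//100 + p//400) mod 7 = (2002 + 500 - 20 + 5) mod 7 = 2487 mod 7 = 2 -> Wednesday (Mon=0 ... Sun=6)
Days before September (Jan-Aug): 243; September 1 index = (2 + 243) mod 7 = 0 -> Monday
First Thursday is September 4
Thursdays: 4, 11, 18, 25

4 Thursdays


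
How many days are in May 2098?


May 2098

31 days


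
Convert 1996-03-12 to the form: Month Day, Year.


ISO 1996-03-12 parses as year=1996, month=03, day=12
Month 3 -> March

March 12, 1996


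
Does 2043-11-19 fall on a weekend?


Anchor: Jan 1, 2043. With p = 2043 - 1 = 2042: (p + p//4 - p//100 + p//400) mod 7 = (2042 + 510 - 20 + 5) mod 7 = 2537 mod 7 = 3 -> Thursday (Mon=0 ... Sun=6)
Day of year: 323; offset = 322
Weekday index = (3 + 322) mod 7 = 3 -> Thursday
Weekend days: Saturday, Sunday

No


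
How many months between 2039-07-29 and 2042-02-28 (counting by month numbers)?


From July 2039 to February 2042
3 years * 12 = 36 months, minus 5 months = 31

31 months


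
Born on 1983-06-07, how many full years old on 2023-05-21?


Birth: 1983-06-07
Reference: 2023-05-21
Year difference: 2023 - 1983 = 40
Birthday not yet reached in 2023, subtract 1

39 years old


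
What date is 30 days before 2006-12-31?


Start: 2006-12-31, subtract 30 days
31 - 30 = 1 stays within December 2006

Result: 2006-12-01


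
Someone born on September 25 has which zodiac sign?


Date: September 25
Conventional tropical zodiac dates: Libra from September 23 onward; Scorpio starts October 23
September 25 falls within the Libra range

Libra


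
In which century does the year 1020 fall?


Century = (year - 1) // 100 + 1
= (1020 - 1) // 100 + 1
= 1019 // 100 + 1
= 10 + 1

11th century


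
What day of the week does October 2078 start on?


Target: October 1, 2078
Anchor: Jan 1, 2078. With p = 2078 - 1 = 2077: (p + p//4 - p//100 + p//400) mod 7 = (2077 + 519 - 20 + 5) mod 7 = 2581 mod 7 = 5 -> Saturday (Mon=0 ... Sun=6)
Days before October (Jan-Sep): 273 days
Weekday index = (5 + 273) mod 7 = 5

Saturday


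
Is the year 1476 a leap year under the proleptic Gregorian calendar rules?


Gregorian leap year rule: divisible by 4, but not by 100, unless also by 400.
1476 is divisible by 4 but not 100 -> leap year

Yes


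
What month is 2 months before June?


June is month 6
6 - 2 = 4

April


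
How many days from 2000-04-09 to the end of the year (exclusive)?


Day of year: 100 of 366
Remaining = 366 - 100

266 days


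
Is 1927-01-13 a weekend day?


Anchor: Jan 1, 1927. With p = 1927 - 1 = 1926: (p + p//4 - p//100 + p//400) mod 7 = (1926 + 481 - 19 + 4) mod 7 = 2392 mod 7 = 5 -> Saturday (Mon=0 ... Sun=6)
Day of year: 13; offset = 12
Weekday index = (5 + 12) mod 7 = 3 -> Thursday
Weekend days: Saturday, Sunday

No


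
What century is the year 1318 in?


Century = (year - 1) // 100 + 1
= (1318 - 1) // 100 + 1
= 1317 // 100 + 1
= 13 + 1

14th century


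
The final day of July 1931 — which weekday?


July 1931 has 31 days
Anchor: Jan 1, 1931. With p = 1931 - 1 = 1930: (p + p//4 - p//100 + p//400) mod 7 = (1930 + 482 - 19 + 4) mod 7 = 2397 mod 7 = 3 -> Thursday (Mon=0 ... Sun=6)
Days before July (Jan-Jun): 181; July 1 index = (3 + 181) mod 7 = 2 -> Wednesday
Last day offset: 31 - 1 = 30 days
Weekday index = (2 + 30) mod 7 = 4

Friday, July 31


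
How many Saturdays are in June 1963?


June 1963 has 30 days
Anchor: Jan 1, 1963. With p = 1963 - 1 = 1962: (p + p//4 - p//100 + p//400) mod 7 = (1962 + 490 - 19 + 4) mod 7 = 2437 mod 7 = 1 -> Tuesday (Mon=0 ... Sun=6)
Days before June (Jan-May): 151; June 1 index = (1 + 151) mod 7 = 5 -> Saturday
First Saturday is June 1
Saturdays: 1, 8, 15, 22, 29

5 Saturdays


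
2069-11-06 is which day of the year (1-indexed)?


Date: November 6, 2069
Days in months 1 through 10: 304
Plus 6 days in November

Day of year: 310


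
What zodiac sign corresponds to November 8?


Date: November 8
Conventional tropical zodiac dates: Scorpio from October 23 onward; Sagittarius starts November 22
November 8 falls within the Scorpio range

Scorpio


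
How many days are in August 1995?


August 1995

31 days


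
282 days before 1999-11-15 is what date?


Start: 1999-11-15, subtract 282 days
Back 15 days from November 15 reaches October 31, 1999 -> 267 left
October 1999 has 31 days -> back to September 30, 1999 -> 236 left
September 1999 has 30 days -> back to August 31, 1999 -> 206 left
August 1999 has 31 days -> back to July 31, 1999 -> 175 left
July 1999 has 31 days -> back to June 30, 1999 -> 144 left
June 1999 has 30 days -> back to May 31, 1999 -> 114 left
May 1999 has 31 days -> back to April 30, 1999 -> 83 left
April 1999 has 30 days -> back to March 31, 1999 -> 53 left
March 1999 has 31 days -> back to February 28, 1999 -> 22 left
February 1999: 28 - 22 = 6 -> lands on February 6

Result: 1999-02-06


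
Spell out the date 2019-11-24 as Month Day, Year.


ISO 2019-11-24 parses as year=2019, month=11, day=24
Month 11 -> November

November 24, 2019


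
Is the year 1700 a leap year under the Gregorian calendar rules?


Gregorian leap year rule: divisible by 4, but not by 100, unless also by 400.
1700 is divisible by 100 but not 400 -> not a leap year

No


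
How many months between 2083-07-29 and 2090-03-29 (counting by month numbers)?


From July 2083 to March 2090
7 years * 12 = 84 months, minus 4 months = 80

80 months


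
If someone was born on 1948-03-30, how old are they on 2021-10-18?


Birth: 1948-03-30
Reference: 2021-10-18
Year difference: 2021 - 1948 = 73

73 years old


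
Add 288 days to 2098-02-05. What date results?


Start: 2098-02-05, add 288 days
February 2098 has 28 days: 28 - 5 = 23 days to February 28 -> 265 left
March 2098 has 31 days -> 234 left
April 2098 has 30 days -> 204 left
May 2098 has 31 days -> 173 left
June 2098 has 30 days -> 143 left
July 2098 has 31 days -> 112 left
August 2098 has 31 days -> 81 left
September 2098 has 30 days -> 51 left
October 2098 has 31 days -> 20 left
November 2098: 20 <= 30 -> lands on November 20

Result: 2098-11-20


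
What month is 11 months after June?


June is month 6
6 + 11 = 17; wrap: 17 - 12 = 5

May


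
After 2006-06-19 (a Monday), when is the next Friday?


Current: Monday
Target: Friday
Days ahead: 4

Next Friday: 2006-06-23


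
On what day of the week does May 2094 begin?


Target: May 1, 2094
Anchor: Jan 1, 2094. With p = 2094 - 1 = 2093: (p + p//4 - p//100 + p//400) mod 7 = (2093 + 523 - 20 + 5) mod 7 = 2601 mod 7 = 4 -> Friday (Mon=0 ... Sun=6)
Days before May (Jan-Apr): 120 days
Weekday index = (4 + 120) mod 7 = 5

Saturday


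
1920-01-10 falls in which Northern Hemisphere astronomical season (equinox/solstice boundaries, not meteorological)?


Date: January 10
Astronomical Winter (approx.; exact equinox/solstice day varies by year): December 21 to March 19
January 10 falls within the Winter window

Winter


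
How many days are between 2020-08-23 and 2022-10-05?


From 2020-08-23 to 2022-10-05
2020-08-23: days before August = 31 + 29 + 31 + 30 + 31 + 30 + 31 = 213 (2020 is a leap year); day of year = 213 + 23 = 236
2022-10-05: days before October = 31 + 28 + 31 + 30 + 31 + 30 + 31 + 31 + 30 = 273 (2022 is not a leap year); day of year = 273 + 5 = 278
Rest of 2020: 366 - 236 = 130
Full years 2021 (365): 365
Total = 130 + 365 + 278 = 773

773 days


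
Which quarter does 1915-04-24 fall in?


Month: April (month 4)
Q1: Jan-Mar, Q2: Apr-Jun, Q3: Jul-Sep, Q4: Oct-Dec

Q2


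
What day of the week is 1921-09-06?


Date: September 6, 1921
Anchor: Jan 1, 1921. With p = 1921 - 1 = 1920: (p + p//4 - p//100 + p//400) mod 7 = (1920 + 480 - 19 + 4) mod 7 = 2385 mod 7 = 5 -> Saturday (Mon=0 ... Sun=6)
Days before September (Jan-Aug): 243; offset = 243 + 6 - 1 = 248
Weekday index = (5 + 248) mod 7 = 1

Day of the week: Tuesday


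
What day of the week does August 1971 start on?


Target: August 1, 1971
Anchor: Jan 1, 1971. With p = 1971 - 1 = 1970: (p + p//4 - p//100 + p//400) mod 7 = (1970 + 492 - 19 + 4) mod 7 = 2447 mod 7 = 4 -> Friday (Mon=0 ... Sun=6)
Days before August (Jan-Jul): 212 days
Weekday index = (4 + 212) mod 7 = 6

Sunday


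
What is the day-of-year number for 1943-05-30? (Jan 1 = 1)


Date: May 30, 1943
Days in months 1 through 4: 120
Plus 30 days in May

Day of year: 150


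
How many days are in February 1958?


February 1958 (leap year: no)

28 days


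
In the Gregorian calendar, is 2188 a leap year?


Gregorian leap year rule: divisible by 4, but not by 100, unless also by 400.
2188 is divisible by 4 but not 100 -> leap year

Yes


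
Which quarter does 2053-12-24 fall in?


Month: December (month 12)
Q1: Jan-Mar, Q2: Apr-Jun, Q3: Jul-Sep, Q4: Oct-Dec

Q4


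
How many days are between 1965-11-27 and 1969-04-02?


From 1965-11-27 to 1969-04-02
1965-11-27: days before November = 31 + 28 + 31 + 30 + 31 + 30 + 31 + 31 + 30 + 31 = 304 (1965 is not a leap year); day of year = 304 + 27 = 331
1969-04-02: days before April = 31 + 28 + 31 = 90 (1969 is not a leap year); day of year = 90 + 2 = 92
Rest of 1965: 365 - 331 = 34
Full years 1966 (365), 1967 (365), 1968 (366): 1096
Total = 34 + 1096 + 92 = 1222

1222 days


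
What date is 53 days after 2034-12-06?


Start: 2034-12-06, add 53 days
December 2034 has 31 days: 31 - 6 = 25 days to December 31 -> 28 left
January 2035: 28 <= 31 -> lands on January 28

Result: 2035-01-28


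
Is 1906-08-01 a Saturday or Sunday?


Anchor: Jan 1, 1906. With p = 1906 - 1 = 1905: (p + p//4 - p//100 + p//400) mod 7 = (1905 + 476 - 19 + 4) mod 7 = 2366 mod 7 = 0 -> Monday (Mon=0 ... Sun=6)
Day of year: 213; offset = 212
Weekday index = (0 + 212) mod 7 = 2 -> Wednesday
Weekend days: Saturday, Sunday

No


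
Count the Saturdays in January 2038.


January 2038 has 31 days
Anchor: Jan 1, 2038. With p = 2038 - 1 = 2037: (p + p//4 - p//100 + p//400) mod 7 = (2037 + 509 - 20 + 5) mod 7 = 2531 mod 7 = 4 -> Friday (Mon=0 ... Sun=6)
January 1 is the anchor itself -> Friday
First Saturday is January 2
Saturdays: 2, 9, 16, 23, 30

5 Saturdays


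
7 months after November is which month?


November is month 11
11 + 7 = 18; wrap: 18 - 12 = 6

June


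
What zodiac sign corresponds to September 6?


Date: September 6
Conventional tropical zodiac dates: Virgo from August 23 onward; Libra starts September 23
September 6 falls within the Virgo range

Virgo


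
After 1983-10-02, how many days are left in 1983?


Day of year: 275 of 365
Remaining = 365 - 275

90 days


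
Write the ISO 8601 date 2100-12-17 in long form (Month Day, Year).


ISO 2100-12-17 parses as year=2100, month=12, day=17
Month 12 -> December

December 17, 2100


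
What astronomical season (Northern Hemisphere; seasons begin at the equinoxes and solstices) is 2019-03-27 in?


Date: March 27
Astronomical Spring (approx.; exact equinox/solstice day varies by year): March 20 to June 20
March 27 falls within the Spring window

Spring


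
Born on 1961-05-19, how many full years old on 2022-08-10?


Birth: 1961-05-19
Reference: 2022-08-10
Year difference: 2022 - 1961 = 61

61 years old


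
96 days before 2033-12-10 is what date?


Start: 2033-12-10, subtract 96 days
Back 10 days from December 10 reaches November 30, 2033 -> 86 left
November 2033 has 30 days -> back to October 31, 2033 -> 56 left
October 2033 has 31 days -> back to September 30, 2033 -> 25 left
September 2033: 30 - 25 = 5 -> lands on September 5

Result: 2033-09-05


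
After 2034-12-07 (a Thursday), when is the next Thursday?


Current: Thursday
Target: Thursday
Days ahead: 7

Next Thursday: 2034-12-14


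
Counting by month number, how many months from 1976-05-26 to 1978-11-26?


From May 1976 to November 1978
2 years * 12 = 24 months, plus 6 months = 30

30 months


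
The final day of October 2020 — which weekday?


October 2020 has 31 days
Anchor: Jan 1, 2020. With p = 2020 - 1 = 2019: (p + p//4 - p//100 + p//400) mod 7 = (2019 + 504 - 20 + 5) mod 7 = 2508 mod 7 = 2 -> Wednesday (Mon=0 ... Sun=6)
Days before October (Jan-Sep): 274; October 1 index = (2 + 274) mod 7 = 3 -> Thursday
Last day offset: 31 - 1 = 30 days
Weekday index = (3 + 30) mod 7 = 5

Saturday, October 31


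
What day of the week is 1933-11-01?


Date: November 1, 1933
Anchor: Jan 1, 1933. With p = 1933 - 1 = 1932: (p + p//4 - p//100 + p//400) mod 7 = (1932 + 483 - 19 + 4) mod 7 = 2400 mod 7 = 6 -> Sunday (Mon=0 ... Sun=6)
Days before November (Jan-Oct): 304; offset = 304 + 1 - 1 = 304
Weekday index = (6 + 304) mod 7 = 2

Day of the week: Wednesday


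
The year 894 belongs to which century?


Century = (year - 1) // 100 + 1
= (894 - 1) // 100 + 1
= 893 // 100 + 1
= 8 + 1

9th century


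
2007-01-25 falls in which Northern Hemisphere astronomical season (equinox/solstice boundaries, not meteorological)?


Date: January 25
Astronomical Winter (approx.; exact equinox/solstice day varies by year): December 21 to March 19
January 25 falls within the Winter window

Winter
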